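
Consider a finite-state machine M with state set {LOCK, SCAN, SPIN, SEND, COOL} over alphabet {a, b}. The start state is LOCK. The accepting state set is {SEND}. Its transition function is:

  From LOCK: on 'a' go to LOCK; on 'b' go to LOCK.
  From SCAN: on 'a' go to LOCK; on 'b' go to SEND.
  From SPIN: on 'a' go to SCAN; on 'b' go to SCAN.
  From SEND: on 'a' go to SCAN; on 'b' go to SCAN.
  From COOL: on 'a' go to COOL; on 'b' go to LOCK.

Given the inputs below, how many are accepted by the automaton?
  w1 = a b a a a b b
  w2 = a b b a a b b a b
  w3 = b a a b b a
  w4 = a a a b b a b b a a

w1: LOCK → LOCK → LOCK → LOCK → LOCK → LOCK → LOCK → LOCK  → end LOCK, rejected
w2: LOCK → LOCK → LOCK → LOCK → LOCK → LOCK → LOCK → LOCK → LOCK → LOCK  → end LOCK, rejected
w3: LOCK → LOCK → LOCK → LOCK → LOCK → LOCK → LOCK  → end LOCK, rejected
w4: LOCK → LOCK → LOCK → LOCK → LOCK → LOCK → LOCK → LOCK → LOCK → LOCK → LOCK  → end LOCK, rejected

0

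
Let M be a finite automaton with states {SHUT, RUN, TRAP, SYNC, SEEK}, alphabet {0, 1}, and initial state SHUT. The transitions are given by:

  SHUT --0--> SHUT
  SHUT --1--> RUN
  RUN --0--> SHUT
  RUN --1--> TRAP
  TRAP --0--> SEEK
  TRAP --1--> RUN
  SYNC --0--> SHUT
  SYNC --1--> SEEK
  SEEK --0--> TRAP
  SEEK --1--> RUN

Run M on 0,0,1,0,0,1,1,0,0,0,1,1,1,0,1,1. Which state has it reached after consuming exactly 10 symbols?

SHUT → SHUT → SHUT → RUN → SHUT → SHUT → RUN → TRAP → SEEK → TRAP → SEEK
After 10 symbols: SEEK.

SEEK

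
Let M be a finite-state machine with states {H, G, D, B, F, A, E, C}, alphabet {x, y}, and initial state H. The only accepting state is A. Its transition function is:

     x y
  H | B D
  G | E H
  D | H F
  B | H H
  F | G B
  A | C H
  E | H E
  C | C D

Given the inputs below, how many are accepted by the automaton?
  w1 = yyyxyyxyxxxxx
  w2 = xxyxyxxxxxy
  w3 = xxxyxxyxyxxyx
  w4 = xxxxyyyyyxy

w1: Trace: H -y-> D -y-> F -y-> B -x-> H -y-> D -y-> F -x-> G -y-> H -x-> B -x-> H -x-> B -x-> H -x-> B  → end B, rejected
w2: Trace: H -x-> B -x-> H -y-> D -x-> H -y-> D -x-> H -x-> B -x-> H -x-> B -x-> H -y-> D  → end D, rejected
w3: Trace: H -x-> B -x-> H -x-> B -y-> H -x-> B -x-> H -y-> D -x-> H -y-> D -x-> H -x-> B -y-> H -x-> B  → end B, rejected
w4: Trace: H -x-> B -x-> H -x-> B -x-> H -y-> D -y-> F -y-> B -y-> H -y-> D -x-> H -y-> D  → end D, rejected

0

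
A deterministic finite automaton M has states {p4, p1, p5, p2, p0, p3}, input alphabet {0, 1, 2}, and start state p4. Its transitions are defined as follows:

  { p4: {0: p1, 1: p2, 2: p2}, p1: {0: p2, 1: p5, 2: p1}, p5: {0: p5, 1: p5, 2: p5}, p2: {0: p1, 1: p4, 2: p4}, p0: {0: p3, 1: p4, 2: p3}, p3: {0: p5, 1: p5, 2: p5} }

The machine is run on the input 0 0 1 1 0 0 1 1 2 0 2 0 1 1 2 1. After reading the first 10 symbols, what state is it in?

start at p4
read '0': p4 → p1
read '0': p1 → p2
read '1': p2 → p4
read '1': p4 → p2
read '0': p2 → p1
read '0': p1 → p2
read '1': p2 → p4
read '1': p4 → p2
read '2': p2 → p4
read '0': p4 → p1
After 10 symbols: p1.

p1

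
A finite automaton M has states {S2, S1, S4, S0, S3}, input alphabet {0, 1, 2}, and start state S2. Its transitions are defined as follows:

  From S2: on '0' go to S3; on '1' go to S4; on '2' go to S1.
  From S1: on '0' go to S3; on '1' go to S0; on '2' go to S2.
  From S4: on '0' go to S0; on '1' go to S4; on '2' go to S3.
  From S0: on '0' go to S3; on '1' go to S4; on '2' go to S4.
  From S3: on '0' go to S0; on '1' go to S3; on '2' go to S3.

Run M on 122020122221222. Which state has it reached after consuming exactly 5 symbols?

start at S2
read '1': S2 → S4
read '2': S4 → S3
read '2': S3 → S3
read '0': S3 → S0
read '2': S0 → S4
After 5 symbols: S4.

S4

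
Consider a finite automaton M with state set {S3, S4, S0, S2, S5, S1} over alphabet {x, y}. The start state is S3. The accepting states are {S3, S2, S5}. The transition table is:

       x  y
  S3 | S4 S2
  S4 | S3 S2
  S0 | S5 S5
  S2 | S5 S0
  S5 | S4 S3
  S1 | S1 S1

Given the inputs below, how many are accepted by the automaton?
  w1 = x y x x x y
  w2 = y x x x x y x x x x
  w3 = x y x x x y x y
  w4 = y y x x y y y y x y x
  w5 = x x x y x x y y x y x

w1:
  start at S3
  read 'x': S3 → S4
  read 'y': S4 → S2
  read 'x': S2 → S5
  read 'x': S5 → S4
  read 'x': S4 → S3
  read 'y': S3 → S2
  end S2, accepted
w2:
  start at S3
  read 'y': S3 → S2
  read 'x': S2 → S5
  read 'x': S5 → S4
  read 'x': S4 → S3
  read 'x': S3 → S4
  read 'y': S4 → S2
  read 'x': S2 → S5
  read 'x': S5 → S4
  read 'x': S4 → S3
  read 'x': S3 → S4
  end S4, rejected
w3:
  start at S3
  read 'x': S3 → S4
  read 'y': S4 → S2
  read 'x': S2 → S5
  read 'x': S5 → S4
  read 'x': S4 → S3
  read 'y': S3 → S2
  read 'x': S2 → S5
  read 'y': S5 → S3
  end S3, accepted
w4:
  start at S3
  read 'y': S3 → S2
  read 'y': S2 → S0
  read 'x': S0 → S5
  read 'x': S5 → S4
  read 'y': S4 → S2
  read 'y': S2 → S0
  read 'y': S0 → S5
  read 'y': S5 → S3
  read 'x': S3 → S4
  read 'y': S4 → S2
  read 'x': S2 → S5
  end S5, accepted
w5:
  start at S3
  read 'x': S3 → S4
  read 'x': S4 → S3
  read 'x': S3 → S4
  read 'y': S4 → S2
  read 'x': S2 → S5
  read 'x': S5 → S4
  read 'y': S4 → S2
  read 'y': S2 → S0
  read 'x': S0 → S5
  read 'y': S5 → S3
  read 'x': S3 → S4
  end S4, rejected

3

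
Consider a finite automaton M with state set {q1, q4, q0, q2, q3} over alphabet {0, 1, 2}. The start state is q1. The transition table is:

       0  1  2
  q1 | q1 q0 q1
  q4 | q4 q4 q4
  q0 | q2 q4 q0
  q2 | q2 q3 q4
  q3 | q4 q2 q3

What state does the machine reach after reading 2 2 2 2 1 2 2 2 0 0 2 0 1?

q4

q1 → q1 → q1 → q1 → q1 → q0 → q0 → q0 → q0 → q2 → q2 → q4 → q4 → q4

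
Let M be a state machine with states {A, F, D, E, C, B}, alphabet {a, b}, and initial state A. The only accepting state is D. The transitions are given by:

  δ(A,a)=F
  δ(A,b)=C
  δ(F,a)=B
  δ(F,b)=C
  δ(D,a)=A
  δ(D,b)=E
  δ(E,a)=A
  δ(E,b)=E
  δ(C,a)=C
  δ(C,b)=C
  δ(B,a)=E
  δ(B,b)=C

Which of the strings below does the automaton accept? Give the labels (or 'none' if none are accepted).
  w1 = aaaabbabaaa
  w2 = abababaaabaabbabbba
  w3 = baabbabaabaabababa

w1: Trace: A -a-> F -a-> B -a-> E -a-> A -b-> C -b-> C -a-> C -b-> C -a-> C -a-> C -a-> C  → end C, rejected
w2: Trace: A -a-> F -b-> C -a-> C -b-> C -a-> C -b-> C -a-> C -a-> C -a-> C -b-> C -a-> C -a-> C -b-> C -b-> C -a-> C -b-> C -b-> C -b-> C -a-> C  → end C, rejected
w3: Trace: A -b-> C -a-> C -a-> C -b-> C -b-> C -a-> C -b-> C -a-> C -a-> C -b-> C -a-> C -a-> C -b-> C -a-> C -b-> C -a-> C -b-> C -a-> C  → end C, rejected

none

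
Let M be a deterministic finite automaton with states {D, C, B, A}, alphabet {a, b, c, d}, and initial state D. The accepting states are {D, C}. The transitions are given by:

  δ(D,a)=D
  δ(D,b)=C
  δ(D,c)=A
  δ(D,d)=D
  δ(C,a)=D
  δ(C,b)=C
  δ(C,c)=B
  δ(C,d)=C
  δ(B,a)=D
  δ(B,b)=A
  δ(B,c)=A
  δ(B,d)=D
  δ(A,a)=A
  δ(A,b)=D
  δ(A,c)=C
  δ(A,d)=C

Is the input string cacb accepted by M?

Trace: D -c-> A -a-> A -c-> C -b-> C
End state C is accepting.

Yes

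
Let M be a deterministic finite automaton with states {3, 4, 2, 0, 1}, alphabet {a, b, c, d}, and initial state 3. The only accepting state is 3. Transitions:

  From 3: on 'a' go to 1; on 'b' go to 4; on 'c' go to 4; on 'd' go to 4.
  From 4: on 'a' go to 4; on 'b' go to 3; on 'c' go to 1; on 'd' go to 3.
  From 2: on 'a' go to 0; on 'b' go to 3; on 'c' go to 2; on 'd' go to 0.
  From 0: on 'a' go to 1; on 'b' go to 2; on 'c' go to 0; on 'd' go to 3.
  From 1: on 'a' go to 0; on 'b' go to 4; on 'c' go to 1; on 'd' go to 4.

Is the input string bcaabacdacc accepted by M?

No

3 → 4 → 1 → 0 → 1 → 4 → 4 → 1 → 4 → 4 → 1 → 1
End state 1 is not accepting.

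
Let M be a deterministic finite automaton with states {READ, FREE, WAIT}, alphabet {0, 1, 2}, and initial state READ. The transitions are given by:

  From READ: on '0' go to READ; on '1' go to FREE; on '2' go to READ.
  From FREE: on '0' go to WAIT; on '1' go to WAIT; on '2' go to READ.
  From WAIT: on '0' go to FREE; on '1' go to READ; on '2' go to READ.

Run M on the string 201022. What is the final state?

READ

start at READ
read '2': READ → READ
read '0': READ → READ
read '1': READ → FREE
read '0': FREE → WAIT
read '2': WAIT → READ
read '2': READ → READ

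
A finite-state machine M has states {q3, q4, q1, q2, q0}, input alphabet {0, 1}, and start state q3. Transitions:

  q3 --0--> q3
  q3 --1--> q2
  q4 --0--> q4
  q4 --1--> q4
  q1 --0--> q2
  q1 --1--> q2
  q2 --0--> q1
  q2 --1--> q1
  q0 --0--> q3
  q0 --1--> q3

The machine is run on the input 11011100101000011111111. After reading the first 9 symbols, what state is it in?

q2

q3 → q2 → q1 → q2 → q1 → q2 → q1 → q2 → q1 → q2
After 9 symbols: q2.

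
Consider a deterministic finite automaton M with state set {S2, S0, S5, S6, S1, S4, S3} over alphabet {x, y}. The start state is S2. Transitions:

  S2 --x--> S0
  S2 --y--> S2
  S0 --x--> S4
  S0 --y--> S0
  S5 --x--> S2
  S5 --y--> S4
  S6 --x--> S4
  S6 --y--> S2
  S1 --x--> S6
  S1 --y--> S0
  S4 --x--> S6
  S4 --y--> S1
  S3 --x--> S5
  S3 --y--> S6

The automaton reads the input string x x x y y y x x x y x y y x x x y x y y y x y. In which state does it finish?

S2 → S0 → S4 → S6 → S2 → S2 → S2 → S0 → S4 → S6 → S2 → S0 → S0 → S0 → S4 → S6 → S4 → S1 → S6 → S2 → S2 → S2 → S0 → S0

S0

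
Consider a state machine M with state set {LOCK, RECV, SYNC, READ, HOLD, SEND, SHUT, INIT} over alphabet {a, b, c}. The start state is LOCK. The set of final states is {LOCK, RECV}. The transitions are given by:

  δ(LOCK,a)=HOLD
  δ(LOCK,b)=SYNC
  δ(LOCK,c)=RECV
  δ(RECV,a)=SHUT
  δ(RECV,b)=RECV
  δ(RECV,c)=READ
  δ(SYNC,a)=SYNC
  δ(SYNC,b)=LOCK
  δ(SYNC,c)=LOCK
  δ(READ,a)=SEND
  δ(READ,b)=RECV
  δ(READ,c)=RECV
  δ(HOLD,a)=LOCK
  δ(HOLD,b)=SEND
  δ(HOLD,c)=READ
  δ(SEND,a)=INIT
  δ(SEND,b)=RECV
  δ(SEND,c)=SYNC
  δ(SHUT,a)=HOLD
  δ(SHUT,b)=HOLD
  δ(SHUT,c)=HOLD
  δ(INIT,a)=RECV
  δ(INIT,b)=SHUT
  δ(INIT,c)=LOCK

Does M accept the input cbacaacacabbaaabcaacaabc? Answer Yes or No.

start at LOCK
read 'c': LOCK → RECV
read 'b': RECV → RECV
read 'a': RECV → SHUT
read 'c': SHUT → HOLD
read 'a': HOLD → LOCK
read 'a': LOCK → HOLD
read 'c': HOLD → READ
read 'a': READ → SEND
read 'c': SEND → SYNC
read 'a': SYNC → SYNC
read 'b': SYNC → LOCK
read 'b': LOCK → SYNC
read 'a': SYNC → SYNC
read 'a': SYNC → SYNC
read 'a': SYNC → SYNC
read 'b': SYNC → LOCK
read 'c': LOCK → RECV
read 'a': RECV → SHUT
read 'a': SHUT → HOLD
read 'c': HOLD → READ
read 'a': READ → SEND
read 'a': SEND → INIT
read 'b': INIT → SHUT
read 'c': SHUT → HOLD
End state HOLD is not accepting.

No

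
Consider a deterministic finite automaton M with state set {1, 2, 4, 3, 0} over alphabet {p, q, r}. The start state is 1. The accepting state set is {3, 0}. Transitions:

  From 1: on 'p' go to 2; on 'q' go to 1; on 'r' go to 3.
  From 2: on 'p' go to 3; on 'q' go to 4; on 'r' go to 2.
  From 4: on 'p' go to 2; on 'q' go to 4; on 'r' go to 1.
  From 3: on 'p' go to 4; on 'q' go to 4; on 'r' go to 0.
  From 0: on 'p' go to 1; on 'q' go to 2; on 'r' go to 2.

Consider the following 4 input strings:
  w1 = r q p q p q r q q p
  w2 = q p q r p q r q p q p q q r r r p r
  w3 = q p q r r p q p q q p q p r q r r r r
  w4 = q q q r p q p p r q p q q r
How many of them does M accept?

w1:
  start at 1
  read 'r': 1 → 3
  read 'q': 3 → 4
  read 'p': 4 → 2
  read 'q': 2 → 4
  read 'p': 4 → 2
  read 'q': 2 → 4
  read 'r': 4 → 1
  read 'q': 1 → 1
  read 'q': 1 → 1
  read 'p': 1 → 2
  end 2, rejected
w2:
  start at 1
  read 'q': 1 → 1
  read 'p': 1 → 2
  read 'q': 2 → 4
  read 'r': 4 → 1
  read 'p': 1 → 2
  read 'q': 2 → 4
  read 'r': 4 → 1
  read 'q': 1 → 1
  read 'p': 1 → 2
  read 'q': 2 → 4
  read 'p': 4 → 2
  read 'q': 2 → 4
  read 'q': 4 → 4
  read 'r': 4 → 1
  read 'r': 1 → 3
  read 'r': 3 → 0
  read 'p': 0 → 1
  read 'r': 1 → 3
  end 3, accepted
w3:
  start at 1
  read 'q': 1 → 1
  read 'p': 1 → 2
  read 'q': 2 → 4
  read 'r': 4 → 1
  read 'r': 1 → 3
  read 'p': 3 → 4
  read 'q': 4 → 4
  read 'p': 4 → 2
  read 'q': 2 → 4
  read 'q': 4 → 4
  read 'p': 4 → 2
  read 'q': 2 → 4
  read 'p': 4 → 2
  read 'r': 2 → 2
  read 'q': 2 → 4
  read 'r': 4 → 1
  read 'r': 1 → 3
  read 'r': 3 → 0
  read 'r': 0 → 2
  end 2, rejected
w4:
  start at 1
  read 'q': 1 → 1
  read 'q': 1 → 1
  read 'q': 1 → 1
  read 'r': 1 → 3
  read 'p': 3 → 4
  read 'q': 4 → 4
  read 'p': 4 → 2
  read 'p': 2 → 3
  read 'r': 3 → 0
  read 'q': 0 → 2
  read 'p': 2 → 3
  read 'q': 3 → 4
  read 'q': 4 → 4
  read 'r': 4 → 1
  end 1, rejected

1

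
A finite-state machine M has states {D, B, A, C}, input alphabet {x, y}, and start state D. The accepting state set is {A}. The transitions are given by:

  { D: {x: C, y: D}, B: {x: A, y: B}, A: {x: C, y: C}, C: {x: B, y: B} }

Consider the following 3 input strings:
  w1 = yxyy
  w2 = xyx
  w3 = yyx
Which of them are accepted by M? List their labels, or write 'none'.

w1:
  start at D
  read 'y': D → D
  read 'x': D → C
  read 'y': C → B
  read 'y': B → B
  end B, rejected
w2:
  start at D
  read 'x': D → C
  read 'y': C → B
  read 'x': B → A
  end A, accepted
w3:
  start at D
  read 'y': D → D
  read 'y': D → D
  read 'x': D → C
  end C, rejected

w2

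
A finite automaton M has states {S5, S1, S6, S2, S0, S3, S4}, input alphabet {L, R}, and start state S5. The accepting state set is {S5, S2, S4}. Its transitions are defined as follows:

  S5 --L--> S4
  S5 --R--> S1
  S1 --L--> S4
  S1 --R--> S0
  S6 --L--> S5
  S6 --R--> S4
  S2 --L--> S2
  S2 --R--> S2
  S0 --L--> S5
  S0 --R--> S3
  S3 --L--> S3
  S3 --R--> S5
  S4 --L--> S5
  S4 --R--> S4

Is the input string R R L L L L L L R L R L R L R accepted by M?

No

S5 → S1 → S0 → S5 → S4 → S5 → S4 → S5 → S4 → S4 → S5 → S1 → S4 → S4 → S5 → S1
End state S1 is not accepting.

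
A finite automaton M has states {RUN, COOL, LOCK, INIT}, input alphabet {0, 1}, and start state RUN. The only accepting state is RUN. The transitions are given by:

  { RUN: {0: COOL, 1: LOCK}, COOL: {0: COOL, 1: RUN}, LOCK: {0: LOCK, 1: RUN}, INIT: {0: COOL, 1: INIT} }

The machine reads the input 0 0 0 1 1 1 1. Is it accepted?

Trace: RUN -0-> COOL -0-> COOL -0-> COOL -1-> RUN -1-> LOCK -1-> RUN -1-> LOCK
End state LOCK is not accepting.

No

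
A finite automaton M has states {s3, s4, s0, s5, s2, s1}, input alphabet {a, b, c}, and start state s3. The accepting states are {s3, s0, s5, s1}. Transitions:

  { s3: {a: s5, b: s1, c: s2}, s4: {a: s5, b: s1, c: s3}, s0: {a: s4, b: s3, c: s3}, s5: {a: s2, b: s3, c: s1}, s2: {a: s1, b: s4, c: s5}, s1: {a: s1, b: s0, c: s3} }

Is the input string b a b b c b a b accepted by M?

Yes

s3 → s1 → s1 → s0 → s3 → s2 → s4 → s5 → s3
End state s3 is accepting.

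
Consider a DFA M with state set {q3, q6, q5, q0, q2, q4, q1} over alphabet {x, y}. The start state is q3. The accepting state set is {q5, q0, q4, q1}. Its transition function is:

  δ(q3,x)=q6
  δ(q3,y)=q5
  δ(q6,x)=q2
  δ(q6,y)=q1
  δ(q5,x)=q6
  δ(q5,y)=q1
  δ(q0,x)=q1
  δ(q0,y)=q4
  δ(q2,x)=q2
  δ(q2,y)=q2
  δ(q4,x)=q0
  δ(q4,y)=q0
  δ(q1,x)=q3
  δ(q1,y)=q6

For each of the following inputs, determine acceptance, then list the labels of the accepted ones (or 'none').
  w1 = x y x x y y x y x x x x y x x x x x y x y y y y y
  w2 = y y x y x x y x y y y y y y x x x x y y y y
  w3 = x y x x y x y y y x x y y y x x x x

none

w1: q3 → q6 → q1 → q3 → q6 → q1 → q6 → q2 → q2 → q2 → q2 → q2 → q2 → q2 → q2 → q2 → q2 → q2 → q2 → q2 → q2 → q2 → q2 → q2 → q2 → q2  → end q2, rejected
w2: q3 → q5 → q1 → q3 → q5 → q6 → q2 → q2 → q2 → q2 → q2 → q2 → q2 → q2 → q2 → q2 → q2 → q2 → q2 → q2 → q2 → q2 → q2  → end q2, rejected
w3: q3 → q6 → q1 → q3 → q6 → q1 → q3 → q5 → q1 → q6 → q2 → q2 → q2 → q2 → q2 → q2 → q2 → q2 → q2  → end q2, rejected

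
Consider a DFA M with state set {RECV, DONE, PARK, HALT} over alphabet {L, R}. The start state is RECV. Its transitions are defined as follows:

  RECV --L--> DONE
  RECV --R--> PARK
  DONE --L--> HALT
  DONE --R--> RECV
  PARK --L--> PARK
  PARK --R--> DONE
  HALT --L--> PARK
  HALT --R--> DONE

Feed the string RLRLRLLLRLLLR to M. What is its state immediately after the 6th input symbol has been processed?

RECV → PARK → PARK → DONE → HALT → DONE → HALT
After 6 symbols: HALT.

HALT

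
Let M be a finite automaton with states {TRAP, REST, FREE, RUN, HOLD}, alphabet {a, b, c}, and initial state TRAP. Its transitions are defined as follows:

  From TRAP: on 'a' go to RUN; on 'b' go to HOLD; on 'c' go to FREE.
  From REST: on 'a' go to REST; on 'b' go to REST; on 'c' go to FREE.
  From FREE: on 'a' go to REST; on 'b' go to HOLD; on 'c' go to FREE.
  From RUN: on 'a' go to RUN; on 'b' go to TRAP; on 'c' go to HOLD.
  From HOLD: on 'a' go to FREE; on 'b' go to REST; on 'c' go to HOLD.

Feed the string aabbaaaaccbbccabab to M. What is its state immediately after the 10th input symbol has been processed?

FREE

start at TRAP
read 'a': TRAP → RUN
read 'a': RUN → RUN
read 'b': RUN → TRAP
read 'b': TRAP → HOLD
read 'a': HOLD → FREE
read 'a': FREE → REST
read 'a': REST → REST
read 'a': REST → REST
read 'c': REST → FREE
read 'c': FREE → FREE
After 10 symbols: FREE.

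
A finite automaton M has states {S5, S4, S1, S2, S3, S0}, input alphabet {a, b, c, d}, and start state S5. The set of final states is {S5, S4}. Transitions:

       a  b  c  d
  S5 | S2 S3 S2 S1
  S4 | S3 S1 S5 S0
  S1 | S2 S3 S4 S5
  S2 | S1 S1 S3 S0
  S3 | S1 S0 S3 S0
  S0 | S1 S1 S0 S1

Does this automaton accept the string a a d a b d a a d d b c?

S5 → S2 → S1 → S5 → S2 → S1 → S5 → S2 → S1 → S5 → S1 → S3 → S3
End state S3 is not accepting.

No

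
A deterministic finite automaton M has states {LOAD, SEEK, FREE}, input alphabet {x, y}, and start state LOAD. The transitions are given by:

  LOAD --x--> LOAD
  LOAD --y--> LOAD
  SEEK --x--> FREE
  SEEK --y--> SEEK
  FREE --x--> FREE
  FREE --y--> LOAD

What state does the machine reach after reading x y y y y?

start at LOAD
read 'x': LOAD → LOAD
read 'y': LOAD → LOAD
read 'y': LOAD → LOAD
read 'y': LOAD → LOAD
read 'y': LOAD → LOAD

LOAD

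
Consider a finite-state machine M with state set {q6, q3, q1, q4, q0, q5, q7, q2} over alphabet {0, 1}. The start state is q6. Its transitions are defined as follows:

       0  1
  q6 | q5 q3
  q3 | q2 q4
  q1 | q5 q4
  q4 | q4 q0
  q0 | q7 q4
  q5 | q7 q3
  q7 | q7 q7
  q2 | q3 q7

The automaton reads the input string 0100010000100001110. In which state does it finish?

q7

start at q6
read '0': q6 → q5
read '1': q5 → q3
read '0': q3 → q2
read '0': q2 → q3
read '0': q3 → q2
read '1': q2 → q7
read '0': q7 → q7
read '0': q7 → q7
read '0': q7 → q7
read '0': q7 → q7
read '1': q7 → q7
read '0': q7 → q7
read '0': q7 → q7
read '0': q7 → q7
read '0': q7 → q7
read '1': q7 → q7
read '1': q7 → q7
read '1': q7 → q7
read '0': q7 → q7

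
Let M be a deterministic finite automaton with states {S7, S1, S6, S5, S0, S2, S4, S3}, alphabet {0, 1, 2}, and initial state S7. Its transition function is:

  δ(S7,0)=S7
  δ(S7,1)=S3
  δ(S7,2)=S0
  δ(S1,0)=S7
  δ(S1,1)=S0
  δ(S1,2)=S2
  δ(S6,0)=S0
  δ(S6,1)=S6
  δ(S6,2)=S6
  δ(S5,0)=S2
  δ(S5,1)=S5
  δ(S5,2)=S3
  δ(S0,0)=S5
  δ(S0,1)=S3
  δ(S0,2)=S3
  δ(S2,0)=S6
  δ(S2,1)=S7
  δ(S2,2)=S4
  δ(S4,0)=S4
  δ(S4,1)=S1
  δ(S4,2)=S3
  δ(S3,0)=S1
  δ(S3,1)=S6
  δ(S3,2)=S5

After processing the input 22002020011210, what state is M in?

start at S7
read '2': S7 → S0
read '2': S0 → S3
read '0': S3 → S1
read '0': S1 → S7
read '2': S7 → S0
read '0': S0 → S5
read '2': S5 → S3
read '0': S3 → S1
read '0': S1 → S7
read '1': S7 → S3
read '1': S3 → S6
read '2': S6 → S6
read '1': S6 → S6
read '0': S6 → S0

S0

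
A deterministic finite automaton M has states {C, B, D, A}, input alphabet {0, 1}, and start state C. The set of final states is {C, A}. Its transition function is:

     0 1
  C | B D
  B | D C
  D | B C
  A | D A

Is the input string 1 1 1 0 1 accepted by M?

Yes

start at C
read '1': C → D
read '1': D → C
read '1': C → D
read '0': D → B
read '1': B → C
End state C is accepting.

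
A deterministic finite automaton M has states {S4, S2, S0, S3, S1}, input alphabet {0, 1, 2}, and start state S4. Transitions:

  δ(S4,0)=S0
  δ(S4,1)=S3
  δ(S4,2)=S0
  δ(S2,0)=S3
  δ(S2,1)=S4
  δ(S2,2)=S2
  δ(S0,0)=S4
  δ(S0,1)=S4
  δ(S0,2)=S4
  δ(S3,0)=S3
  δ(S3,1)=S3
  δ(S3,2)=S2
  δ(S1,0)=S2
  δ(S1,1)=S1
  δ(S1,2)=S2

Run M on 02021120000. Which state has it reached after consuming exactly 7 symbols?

start at S4
read '0': S4 → S0
read '2': S0 → S4
read '0': S4 → S0
read '2': S0 → S4
read '1': S4 → S3
read '1': S3 → S3
read '2': S3 → S2
After 7 symbols: S2.

S2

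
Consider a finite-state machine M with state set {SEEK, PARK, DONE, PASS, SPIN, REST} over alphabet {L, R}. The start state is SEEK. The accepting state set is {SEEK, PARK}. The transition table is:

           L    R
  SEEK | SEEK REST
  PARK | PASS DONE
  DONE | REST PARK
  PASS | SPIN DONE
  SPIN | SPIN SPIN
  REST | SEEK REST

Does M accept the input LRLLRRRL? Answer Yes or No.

Trace: SEEK -L-> SEEK -R-> REST -L-> SEEK -L-> SEEK -R-> REST -R-> REST -R-> REST -L-> SEEK
End state SEEK is accepting.

Yes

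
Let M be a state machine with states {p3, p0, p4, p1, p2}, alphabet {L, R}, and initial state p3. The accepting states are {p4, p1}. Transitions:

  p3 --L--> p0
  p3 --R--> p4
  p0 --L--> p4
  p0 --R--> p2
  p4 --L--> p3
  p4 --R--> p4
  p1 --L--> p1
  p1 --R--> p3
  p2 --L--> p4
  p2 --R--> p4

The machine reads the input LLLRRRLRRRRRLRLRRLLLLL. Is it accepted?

No

start at p3
read 'L': p3 → p0
read 'L': p0 → p4
read 'L': p4 → p3
read 'R': p3 → p4
read 'R': p4 → p4
read 'R': p4 → p4
read 'L': p4 → p3
read 'R': p3 → p4
read 'R': p4 → p4
read 'R': p4 → p4
read 'R': p4 → p4
read 'R': p4 → p4
read 'L': p4 → p3
read 'R': p3 → p4
read 'L': p4 → p3
read 'R': p3 → p4
read 'R': p4 → p4
read 'L': p4 → p3
read 'L': p3 → p0
read 'L': p0 → p4
read 'L': p4 → p3
read 'L': p3 → p0
End state p0 is not accepting.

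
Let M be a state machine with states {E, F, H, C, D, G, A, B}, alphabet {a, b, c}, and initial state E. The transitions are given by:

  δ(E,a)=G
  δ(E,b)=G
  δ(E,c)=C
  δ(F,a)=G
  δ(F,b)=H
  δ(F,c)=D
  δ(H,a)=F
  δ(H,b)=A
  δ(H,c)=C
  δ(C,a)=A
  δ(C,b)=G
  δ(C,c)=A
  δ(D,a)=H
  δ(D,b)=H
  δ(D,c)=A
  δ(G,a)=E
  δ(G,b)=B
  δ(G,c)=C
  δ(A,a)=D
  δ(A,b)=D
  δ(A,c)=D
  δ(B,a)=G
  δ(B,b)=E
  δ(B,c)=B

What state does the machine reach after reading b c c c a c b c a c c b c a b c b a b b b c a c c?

Trace: E -b-> G -c-> C -c-> A -c-> D -a-> H -c-> C -b-> G -c-> C -a-> A -c-> D -c-> A -b-> D -c-> A -a-> D -b-> H -c-> C -b-> G -a-> E -b-> G -b-> B -b-> E -c-> C -a-> A -c-> D -c-> A

A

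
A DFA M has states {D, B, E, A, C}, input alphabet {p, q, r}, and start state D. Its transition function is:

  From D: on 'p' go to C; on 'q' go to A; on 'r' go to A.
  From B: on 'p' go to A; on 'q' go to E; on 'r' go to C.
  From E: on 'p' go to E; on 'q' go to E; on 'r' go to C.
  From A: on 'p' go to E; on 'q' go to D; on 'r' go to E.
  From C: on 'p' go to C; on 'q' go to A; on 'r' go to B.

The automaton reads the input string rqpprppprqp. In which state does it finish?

E

Trace: D -r-> A -q-> D -p-> C -p-> C -r-> B -p-> A -p-> E -p-> E -r-> C -q-> A -p-> E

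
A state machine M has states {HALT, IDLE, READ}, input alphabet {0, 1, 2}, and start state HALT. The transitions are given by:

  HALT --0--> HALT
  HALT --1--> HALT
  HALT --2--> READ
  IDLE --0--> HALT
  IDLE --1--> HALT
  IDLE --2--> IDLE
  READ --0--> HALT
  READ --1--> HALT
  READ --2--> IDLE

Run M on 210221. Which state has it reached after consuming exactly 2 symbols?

Trace: HALT -2-> READ -1-> HALT
After 2 symbols: HALT.

HALT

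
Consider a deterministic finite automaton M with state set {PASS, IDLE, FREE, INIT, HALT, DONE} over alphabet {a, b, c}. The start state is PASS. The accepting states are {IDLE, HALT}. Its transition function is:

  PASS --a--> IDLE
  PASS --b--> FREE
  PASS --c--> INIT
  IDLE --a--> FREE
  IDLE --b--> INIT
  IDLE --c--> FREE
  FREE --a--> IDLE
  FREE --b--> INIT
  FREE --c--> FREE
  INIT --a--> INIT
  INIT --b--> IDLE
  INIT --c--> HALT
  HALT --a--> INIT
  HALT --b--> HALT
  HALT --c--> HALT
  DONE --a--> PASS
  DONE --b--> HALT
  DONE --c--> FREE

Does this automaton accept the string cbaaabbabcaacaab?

Yes

start at PASS
read 'c': PASS → INIT
read 'b': INIT → IDLE
read 'a': IDLE → FREE
read 'a': FREE → IDLE
read 'a': IDLE → FREE
read 'b': FREE → INIT
read 'b': INIT → IDLE
read 'a': IDLE → FREE
read 'b': FREE → INIT
read 'c': INIT → HALT
read 'a': HALT → INIT
read 'a': INIT → INIT
read 'c': INIT → HALT
read 'a': HALT → INIT
read 'a': INIT → INIT
read 'b': INIT → IDLE
End state IDLE is accepting.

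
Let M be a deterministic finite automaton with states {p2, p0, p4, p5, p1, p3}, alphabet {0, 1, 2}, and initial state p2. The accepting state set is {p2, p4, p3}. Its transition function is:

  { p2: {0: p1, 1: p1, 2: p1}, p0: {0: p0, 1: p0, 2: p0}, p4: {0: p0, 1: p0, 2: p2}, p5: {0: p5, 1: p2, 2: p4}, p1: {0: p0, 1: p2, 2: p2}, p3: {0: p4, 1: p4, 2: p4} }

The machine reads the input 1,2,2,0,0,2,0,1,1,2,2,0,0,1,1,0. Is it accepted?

start at p2
read '1': p2 → p1
read '2': p1 → p2
read '2': p2 → p1
read '0': p1 → p0
read '0': p0 → p0
read '2': p0 → p0
read '0': p0 → p0
read '1': p0 → p0
read '1': p0 → p0
read '2': p0 → p0
read '2': p0 → p0
read '0': p0 → p0
read '0': p0 → p0
read '1': p0 → p0
read '1': p0 → p0
read '0': p0 → p0
End state p0 is not accepting.

No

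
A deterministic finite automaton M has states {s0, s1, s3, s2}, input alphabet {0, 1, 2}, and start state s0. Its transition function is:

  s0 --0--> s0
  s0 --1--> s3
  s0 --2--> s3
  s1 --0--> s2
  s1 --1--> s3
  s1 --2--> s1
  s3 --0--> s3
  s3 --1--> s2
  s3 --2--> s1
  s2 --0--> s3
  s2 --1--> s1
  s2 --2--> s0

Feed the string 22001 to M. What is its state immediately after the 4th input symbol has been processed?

s3

start at s0
read '2': s0 → s3
read '2': s3 → s1
read '0': s1 → s2
read '0': s2 → s3
After 4 symbols: s3.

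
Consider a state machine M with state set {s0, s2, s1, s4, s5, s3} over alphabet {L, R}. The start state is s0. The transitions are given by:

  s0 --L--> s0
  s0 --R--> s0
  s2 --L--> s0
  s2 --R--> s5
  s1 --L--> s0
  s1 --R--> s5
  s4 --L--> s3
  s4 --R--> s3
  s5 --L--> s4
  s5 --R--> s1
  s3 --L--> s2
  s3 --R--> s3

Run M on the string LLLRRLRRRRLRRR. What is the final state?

s0

start at s0
read 'L': s0 → s0
read 'L': s0 → s0
read 'L': s0 → s0
read 'R': s0 → s0
read 'R': s0 → s0
read 'L': s0 → s0
read 'R': s0 → s0
read 'R': s0 → s0
read 'R': s0 → s0
read 'R': s0 → s0
read 'L': s0 → s0
read 'R': s0 → s0
read 'R': s0 → s0
read 'R': s0 → s0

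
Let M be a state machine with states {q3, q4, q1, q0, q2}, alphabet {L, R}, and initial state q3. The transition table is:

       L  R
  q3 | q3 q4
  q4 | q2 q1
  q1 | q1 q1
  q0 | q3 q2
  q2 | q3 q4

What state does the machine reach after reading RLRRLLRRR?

q3 → q4 → q2 → q4 → q1 → q1 → q1 → q1 → q1 → q1

q1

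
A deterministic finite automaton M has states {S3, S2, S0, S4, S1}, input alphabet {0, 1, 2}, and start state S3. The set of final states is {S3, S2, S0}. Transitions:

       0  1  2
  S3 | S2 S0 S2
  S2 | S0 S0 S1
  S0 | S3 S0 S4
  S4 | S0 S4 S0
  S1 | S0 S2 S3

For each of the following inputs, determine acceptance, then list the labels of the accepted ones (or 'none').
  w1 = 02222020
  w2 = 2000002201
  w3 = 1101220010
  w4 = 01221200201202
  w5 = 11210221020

w1, w2, w3, w5

w1: S3 → S2 → S1 → S3 → S2 → S1 → S0 → S4 → S0  → end S0, accepted
w2: S3 → S2 → S0 → S3 → S2 → S0 → S3 → S2 → S1 → S0 → S0  → end S0, accepted
w3: S3 → S0 → S0 → S3 → S0 → S4 → S0 → S3 → S2 → S0 → S3  → end S3, accepted
w4: S3 → S2 → S0 → S4 → S0 → S0 → S4 → S0 → S3 → S2 → S0 → S0 → S4 → S0 → S4  → end S4, rejected
w5: S3 → S0 → S0 → S4 → S4 → S0 → S4 → S0 → S0 → S3 → S2 → S0  → end S0, accepted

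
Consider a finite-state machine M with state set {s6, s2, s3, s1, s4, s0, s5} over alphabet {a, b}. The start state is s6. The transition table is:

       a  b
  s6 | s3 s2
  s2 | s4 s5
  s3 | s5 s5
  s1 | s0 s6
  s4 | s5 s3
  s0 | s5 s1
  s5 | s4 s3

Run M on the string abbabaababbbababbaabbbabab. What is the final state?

s3

s6 → s3 → s5 → s3 → s5 → s3 → s5 → s4 → s3 → s5 → s3 → s5 → s3 → s5 → s3 → s5 → s3 → s5 → s4 → s5 → s3 → s5 → s3 → s5 → s3 → s5 → s3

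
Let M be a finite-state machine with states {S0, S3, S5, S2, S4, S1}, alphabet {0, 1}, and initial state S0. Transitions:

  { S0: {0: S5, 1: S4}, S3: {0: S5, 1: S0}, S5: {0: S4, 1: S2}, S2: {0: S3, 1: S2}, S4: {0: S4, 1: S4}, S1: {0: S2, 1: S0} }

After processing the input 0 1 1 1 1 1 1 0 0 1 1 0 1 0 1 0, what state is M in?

S0 → S5 → S2 → S2 → S2 → S2 → S2 → S2 → S3 → S5 → S2 → S2 → S3 → S0 → S5 → S2 → S3

S3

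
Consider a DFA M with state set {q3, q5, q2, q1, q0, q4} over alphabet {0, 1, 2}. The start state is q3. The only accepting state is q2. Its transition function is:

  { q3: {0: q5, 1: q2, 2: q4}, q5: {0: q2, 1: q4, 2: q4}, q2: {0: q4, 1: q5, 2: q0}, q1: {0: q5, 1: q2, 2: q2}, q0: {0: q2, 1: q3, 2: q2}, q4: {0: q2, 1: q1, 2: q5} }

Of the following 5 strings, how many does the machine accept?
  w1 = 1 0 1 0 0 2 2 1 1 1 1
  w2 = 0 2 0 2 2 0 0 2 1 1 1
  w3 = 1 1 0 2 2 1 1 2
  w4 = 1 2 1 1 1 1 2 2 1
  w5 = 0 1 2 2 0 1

w1:
  start at q3
  read '1': q3 → q2
  read '0': q2 → q4
  read '1': q4 → q1
  read '0': q1 → q5
  read '0': q5 → q2
  read '2': q2 → q0
  read '2': q0 → q2
  read '1': q2 → q5
  read '1': q5 → q4
  read '1': q4 → q1
  read '1': q1 → q2
  end q2, accepted
w2:
  start at q3
  read '0': q3 → q5
  read '2': q5 → q4
  read '0': q4 → q2
  read '2': q2 → q0
  read '2': q0 → q2
  read '0': q2 → q4
  read '0': q4 → q2
  read '2': q2 → q0
  read '1': q0 → q3
  read '1': q3 → q2
  read '1': q2 → q5
  end q5, rejected
w3:
  start at q3
  read '1': q3 → q2
  read '1': q2 → q5
  read '0': q5 → q2
  read '2': q2 → q0
  read '2': q0 → q2
  read '1': q2 → q5
  read '1': q5 → q4
  read '2': q4 → q5
  end q5, rejected
w4:
  start at q3
  read '1': q3 → q2
  read '2': q2 → q0
  read '1': q0 → q3
  read '1': q3 → q2
  read '1': q2 → q5
  read '1': q5 → q4
  read '2': q4 → q5
  read '2': q5 → q4
  read '1': q4 → q1
  end q1, rejected
w5:
  start at q3
  read '0': q3 → q5
  read '1': q5 → q4
  read '2': q4 → q5
  read '2': q5 → q4
  read '0': q4 → q2
  read '1': q2 → q5
  end q5, rejected

1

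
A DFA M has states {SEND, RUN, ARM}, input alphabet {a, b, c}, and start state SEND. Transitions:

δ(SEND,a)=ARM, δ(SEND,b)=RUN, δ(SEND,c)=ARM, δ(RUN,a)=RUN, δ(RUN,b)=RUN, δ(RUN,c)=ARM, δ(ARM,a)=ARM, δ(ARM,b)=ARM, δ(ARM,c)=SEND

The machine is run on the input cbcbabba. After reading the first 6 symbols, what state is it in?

RUN

SEND → ARM → ARM → SEND → RUN → RUN → RUN
After 6 symbols: RUN.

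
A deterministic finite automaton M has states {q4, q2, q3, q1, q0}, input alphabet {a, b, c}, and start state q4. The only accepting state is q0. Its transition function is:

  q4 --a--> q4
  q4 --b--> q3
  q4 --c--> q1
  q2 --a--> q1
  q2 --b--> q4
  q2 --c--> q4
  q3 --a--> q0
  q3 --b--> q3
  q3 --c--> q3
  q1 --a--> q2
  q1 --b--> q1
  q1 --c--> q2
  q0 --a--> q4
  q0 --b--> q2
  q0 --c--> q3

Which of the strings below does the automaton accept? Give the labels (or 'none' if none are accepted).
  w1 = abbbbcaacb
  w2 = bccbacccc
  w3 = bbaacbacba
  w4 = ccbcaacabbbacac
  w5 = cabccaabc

w1:
  start at q4
  read 'a': q4 → q4
  read 'b': q4 → q3
  read 'b': q3 → q3
  read 'b': q3 → q3
  read 'b': q3 → q3
  read 'c': q3 → q3
  read 'a': q3 → q0
  read 'a': q0 → q4
  read 'c': q4 → q1
  read 'b': q1 → q1
  end q1, rejected
w2:
  start at q4
  read 'b': q4 → q3
  read 'c': q3 → q3
  read 'c': q3 → q3
  read 'b': q3 → q3
  read 'a': q3 → q0
  read 'c': q0 → q3
  read 'c': q3 → q3
  read 'c': q3 → q3
  read 'c': q3 → q3
  end q3, rejected
w3:
  start at q4
  read 'b': q4 → q3
  read 'b': q3 → q3
  read 'a': q3 → q0
  read 'a': q0 → q4
  read 'c': q4 → q1
  read 'b': q1 → q1
  read 'a': q1 → q2
  read 'c': q2 → q4
  read 'b': q4 → q3
  read 'a': q3 → q0
  end q0, accepted
w4:
  start at q4
  read 'c': q4 → q1
  read 'c': q1 → q2
  read 'b': q2 → q4
  read 'c': q4 → q1
  read 'a': q1 → q2
  read 'a': q2 → q1
  read 'c': q1 → q2
  read 'a': q2 → q1
  read 'b': q1 → q1
  read 'b': q1 → q1
  read 'b': q1 → q1
  read 'a': q1 → q2
  read 'c': q2 → q4
  read 'a': q4 → q4
  read 'c': q4 → q1
  end q1, rejected
w5:
  start at q4
  read 'c': q4 → q1
  read 'a': q1 → q2
  read 'b': q2 → q4
  read 'c': q4 → q1
  read 'c': q1 → q2
  read 'a': q2 → q1
  read 'a': q1 → q2
  read 'b': q2 → q4
  read 'c': q4 → q1
  end q1, rejected

w3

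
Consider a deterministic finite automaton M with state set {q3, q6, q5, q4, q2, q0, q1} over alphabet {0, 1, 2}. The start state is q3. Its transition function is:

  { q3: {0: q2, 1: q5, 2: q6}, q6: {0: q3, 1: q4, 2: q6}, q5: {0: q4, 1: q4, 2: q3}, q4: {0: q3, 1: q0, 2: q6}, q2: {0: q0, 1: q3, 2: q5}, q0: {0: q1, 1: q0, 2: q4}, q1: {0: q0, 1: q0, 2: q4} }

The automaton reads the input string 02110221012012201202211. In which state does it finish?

q4

start at q3
read '0': q3 → q2
read '2': q2 → q5
read '1': q5 → q4
read '1': q4 → q0
read '0': q0 → q1
read '2': q1 → q4
read '2': q4 → q6
read '1': q6 → q4
read '0': q4 → q3
read '1': q3 → q5
read '2': q5 → q3
read '0': q3 → q2
read '1': q2 → q3
read '2': q3 → q6
read '2': q6 → q6
read '0': q6 → q3
read '1': q3 → q5
read '2': q5 → q3
read '0': q3 → q2
read '2': q2 → q5
read '2': q5 → q3
read '1': q3 → q5
read '1': q5 → q4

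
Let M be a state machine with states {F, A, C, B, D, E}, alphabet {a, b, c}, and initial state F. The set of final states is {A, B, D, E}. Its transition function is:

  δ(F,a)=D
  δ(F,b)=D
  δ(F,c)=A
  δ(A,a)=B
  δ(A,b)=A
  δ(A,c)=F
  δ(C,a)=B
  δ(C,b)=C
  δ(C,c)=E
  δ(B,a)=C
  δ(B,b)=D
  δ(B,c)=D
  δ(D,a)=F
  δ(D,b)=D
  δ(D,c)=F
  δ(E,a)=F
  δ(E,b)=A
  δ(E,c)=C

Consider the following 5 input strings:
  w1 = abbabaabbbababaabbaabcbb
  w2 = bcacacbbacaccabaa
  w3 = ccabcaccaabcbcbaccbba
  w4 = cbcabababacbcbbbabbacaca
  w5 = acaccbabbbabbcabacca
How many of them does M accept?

3

w1:
  start at F
  read 'a': F → D
  read 'b': D → D
  read 'b': D → D
  read 'a': D → F
  read 'b': F → D
  read 'a': D → F
  read 'a': F → D
  read 'b': D → D
  read 'b': D → D
  read 'b': D → D
  read 'a': D → F
  read 'b': F → D
  read 'a': D → F
  read 'b': F → D
  read 'a': D → F
  read 'a': F → D
  read 'b': D → D
  read 'b': D → D
  read 'a': D → F
  read 'a': F → D
  read 'b': D → D
  read 'c': D → F
  read 'b': F → D
  read 'b': D → D
  end D, accepted
w2:
  start at F
  read 'b': F → D
  read 'c': D → F
  read 'a': F → D
  read 'c': D → F
  read 'a': F → D
  read 'c': D → F
  read 'b': F → D
  read 'b': D → D
  read 'a': D → F
  read 'c': F → A
  read 'a': A → B
  read 'c': B → D
  read 'c': D → F
  read 'a': F → D
  read 'b': D → D
  read 'a': D → F
  read 'a': F → D
  end D, accepted
w3:
  start at F
  read 'c': F → A
  read 'c': A → F
  read 'a': F → D
  read 'b': D → D
  read 'c': D → F
  read 'a': F → D
  read 'c': D → F
  read 'c': F → A
  read 'a': A → B
  read 'a': B → C
  read 'b': C → C
  read 'c': C → E
  read 'b': E → A
  read 'c': A → F
  read 'b': F → D
  read 'a': D → F
  read 'c': F → A
  read 'c': A → F
  read 'b': F → D
  read 'b': D → D
  read 'a': D → F
  end F, rejected
w4:
  start at F
  read 'c': F → A
  read 'b': A → A
  read 'c': A → F
  read 'a': F → D
  read 'b': D → D
  read 'a': D → F
  read 'b': F → D
  read 'a': D → F
  read 'b': F → D
  read 'a': D → F
  read 'c': F → A
  read 'b': A → A
  read 'c': A → F
  read 'b': F → D
  read 'b': D → D
  read 'b': D → D
  read 'a': D → F
  read 'b': F → D
  read 'b': D → D
  read 'a': D → F
  read 'c': F → A
  read 'a': A → B
  read 'c': B → D
  read 'a': D → F
  end F, rejected
w5:
  start at F
  read 'a': F → D
  read 'c': D → F
  read 'a': F → D
  read 'c': D → F
  read 'c': F → A
  read 'b': A → A
  read 'a': A → B
  read 'b': B → D
  read 'b': D → D
  read 'b': D → D
  read 'a': D → F
  read 'b': F → D
  read 'b': D → D
  read 'c': D → F
  read 'a': F → D
  read 'b': D → D
  read 'a': D → F
  read 'c': F → A
  read 'c': A → F
  read 'a': F → D
  end D, accepted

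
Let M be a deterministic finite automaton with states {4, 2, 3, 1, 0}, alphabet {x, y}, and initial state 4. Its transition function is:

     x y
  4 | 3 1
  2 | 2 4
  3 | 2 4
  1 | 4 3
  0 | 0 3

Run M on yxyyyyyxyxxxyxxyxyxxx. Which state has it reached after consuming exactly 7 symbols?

Trace: 4 -y-> 1 -x-> 4 -y-> 1 -y-> 3 -y-> 4 -y-> 1 -y-> 3
After 7 symbols: 3.

3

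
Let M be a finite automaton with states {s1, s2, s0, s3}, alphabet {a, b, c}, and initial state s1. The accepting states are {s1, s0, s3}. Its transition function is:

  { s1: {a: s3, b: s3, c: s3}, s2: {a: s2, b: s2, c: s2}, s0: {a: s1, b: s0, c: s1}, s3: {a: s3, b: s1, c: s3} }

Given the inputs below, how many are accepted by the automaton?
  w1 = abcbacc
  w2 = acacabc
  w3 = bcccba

w1: s1 → s3 → s1 → s3 → s1 → s3 → s3 → s3  → end s3, accepted
w2: s1 → s3 → s3 → s3 → s3 → s3 → s1 → s3  → end s3, accepted
w3: s1 → s3 → s3 → s3 → s3 → s1 → s3  → end s3, accepted

3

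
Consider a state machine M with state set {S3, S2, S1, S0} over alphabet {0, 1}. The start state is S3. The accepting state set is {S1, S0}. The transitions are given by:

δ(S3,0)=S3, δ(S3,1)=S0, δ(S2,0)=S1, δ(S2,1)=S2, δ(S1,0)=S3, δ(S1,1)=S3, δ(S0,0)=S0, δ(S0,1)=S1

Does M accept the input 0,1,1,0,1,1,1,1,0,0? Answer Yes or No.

Trace: S3 -0-> S3 -1-> S0 -1-> S1 -0-> S3 -1-> S0 -1-> S1 -1-> S3 -1-> S0 -0-> S0 -0-> S0
End state S0 is accepting.

Yes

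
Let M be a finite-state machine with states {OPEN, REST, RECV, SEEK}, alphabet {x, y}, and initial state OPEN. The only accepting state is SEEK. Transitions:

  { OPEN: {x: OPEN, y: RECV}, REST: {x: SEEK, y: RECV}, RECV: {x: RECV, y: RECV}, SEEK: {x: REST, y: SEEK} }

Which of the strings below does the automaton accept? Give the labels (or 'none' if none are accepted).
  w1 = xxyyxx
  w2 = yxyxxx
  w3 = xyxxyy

none

w1: OPEN → OPEN → OPEN → RECV → RECV → RECV → RECV  → end RECV, rejected
w2: OPEN → RECV → RECV → RECV → RECV → RECV → RECV  → end RECV, rejected
w3: OPEN → OPEN → RECV → RECV → RECV → RECV → RECV  → end RECV, rejected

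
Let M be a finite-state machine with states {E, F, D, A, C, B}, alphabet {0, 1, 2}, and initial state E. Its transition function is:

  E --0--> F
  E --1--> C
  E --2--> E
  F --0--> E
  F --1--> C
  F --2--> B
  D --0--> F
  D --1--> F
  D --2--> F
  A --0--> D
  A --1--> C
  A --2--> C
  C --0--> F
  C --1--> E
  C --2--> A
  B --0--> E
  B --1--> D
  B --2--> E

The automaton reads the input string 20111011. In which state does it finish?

E

Trace: E -2-> E -0-> F -1-> C -1-> E -1-> C -0-> F -1-> C -1-> E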